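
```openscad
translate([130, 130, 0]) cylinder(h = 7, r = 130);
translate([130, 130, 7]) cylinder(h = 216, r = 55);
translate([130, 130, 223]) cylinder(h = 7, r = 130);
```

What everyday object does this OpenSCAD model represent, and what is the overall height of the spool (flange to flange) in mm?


A spool. The overall height is 230 mm.

Three coaxial cylinders, large–small–large — a spool. Two 7 mm flanges and a 216 mm core give 7 + 216 + 7 = 230 mm.


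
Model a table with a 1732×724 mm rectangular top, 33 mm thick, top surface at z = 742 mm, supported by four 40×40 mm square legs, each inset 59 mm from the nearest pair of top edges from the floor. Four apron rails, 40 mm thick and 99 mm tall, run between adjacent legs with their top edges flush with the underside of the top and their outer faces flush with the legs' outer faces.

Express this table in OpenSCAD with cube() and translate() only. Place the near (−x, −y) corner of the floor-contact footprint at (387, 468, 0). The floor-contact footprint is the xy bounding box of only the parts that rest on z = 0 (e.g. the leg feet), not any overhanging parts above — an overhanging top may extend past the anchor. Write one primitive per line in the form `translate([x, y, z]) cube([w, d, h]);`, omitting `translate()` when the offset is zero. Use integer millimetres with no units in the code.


translate([328, 409, 709]) cube([1732, 724, 33]);
translate([387, 468, 0]) cube([40, 40, 709]);
translate([1961, 468, 0]) cube([40, 40, 709]);
translate([387, 1034, 0]) cube([40, 40, 709]);
translate([1961, 1034, 0]) cube([40, 40, 709]);
translate([427, 468, 610]) cube([1534, 40, 99]);
translate([427, 1034, 610]) cube([1534, 40, 99]);
translate([387, 508, 610]) cube([40, 526, 99]);
translate([1961, 508, 610]) cube([40, 526, 99]);


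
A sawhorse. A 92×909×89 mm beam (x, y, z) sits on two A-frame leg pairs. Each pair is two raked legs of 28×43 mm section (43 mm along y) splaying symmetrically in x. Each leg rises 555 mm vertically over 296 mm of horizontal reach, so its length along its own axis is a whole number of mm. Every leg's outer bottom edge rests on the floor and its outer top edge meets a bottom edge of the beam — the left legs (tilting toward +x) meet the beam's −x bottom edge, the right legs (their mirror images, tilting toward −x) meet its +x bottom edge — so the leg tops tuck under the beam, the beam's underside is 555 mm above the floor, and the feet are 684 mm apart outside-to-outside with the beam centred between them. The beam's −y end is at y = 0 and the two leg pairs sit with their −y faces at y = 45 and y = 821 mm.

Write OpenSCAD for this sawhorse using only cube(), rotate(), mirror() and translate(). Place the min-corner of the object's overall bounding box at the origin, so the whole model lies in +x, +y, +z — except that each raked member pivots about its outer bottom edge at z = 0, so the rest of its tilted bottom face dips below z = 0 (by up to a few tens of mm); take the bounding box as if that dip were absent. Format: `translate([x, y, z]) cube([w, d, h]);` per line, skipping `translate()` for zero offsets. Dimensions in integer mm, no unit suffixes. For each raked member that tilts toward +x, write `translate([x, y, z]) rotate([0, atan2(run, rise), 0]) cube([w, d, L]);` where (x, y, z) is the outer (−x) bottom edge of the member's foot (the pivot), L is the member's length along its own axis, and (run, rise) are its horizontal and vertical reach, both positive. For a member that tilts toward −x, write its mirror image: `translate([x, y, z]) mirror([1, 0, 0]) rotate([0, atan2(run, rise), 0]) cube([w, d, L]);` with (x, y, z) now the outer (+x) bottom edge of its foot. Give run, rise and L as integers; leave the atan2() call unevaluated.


translate([296, 0, 555]) cube([92, 909, 89]);
translate([0, 45, 0]) rotate([0, atan2(296, 555), 0]) cube([28, 43, 629]);
translate([684, 45, 0]) mirror([1, 0, 0]) rotate([0, atan2(296, 555), 0]) cube([28, 43, 629]);
translate([0, 821, 0]) rotate([0, atan2(296, 555), 0]) cube([28, 43, 629]);
translate([684, 821, 0]) mirror([1, 0, 0]) rotate([0, atan2(296, 555), 0]) cube([28, 43, 629]);


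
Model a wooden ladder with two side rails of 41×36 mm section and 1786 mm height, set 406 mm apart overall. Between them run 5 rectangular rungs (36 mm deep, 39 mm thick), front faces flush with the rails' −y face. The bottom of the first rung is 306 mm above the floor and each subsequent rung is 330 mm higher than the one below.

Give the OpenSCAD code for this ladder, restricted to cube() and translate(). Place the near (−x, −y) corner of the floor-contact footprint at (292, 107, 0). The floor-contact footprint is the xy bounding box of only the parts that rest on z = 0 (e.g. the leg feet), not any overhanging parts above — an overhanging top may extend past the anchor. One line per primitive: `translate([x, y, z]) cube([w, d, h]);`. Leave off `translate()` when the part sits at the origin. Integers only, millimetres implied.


translate([292, 107, 0]) cube([41, 36, 1786]);
translate([657, 107, 0]) cube([41, 36, 1786]);
translate([333, 107, 306]) cube([324, 36, 39]);
translate([333, 107, 636]) cube([324, 36, 39]);
translate([333, 107, 966]) cube([324, 36, 39]);
translate([333, 107, 1296]) cube([324, 36, 39]);
translate([333, 107, 1626]) cube([324, 36, 39]);


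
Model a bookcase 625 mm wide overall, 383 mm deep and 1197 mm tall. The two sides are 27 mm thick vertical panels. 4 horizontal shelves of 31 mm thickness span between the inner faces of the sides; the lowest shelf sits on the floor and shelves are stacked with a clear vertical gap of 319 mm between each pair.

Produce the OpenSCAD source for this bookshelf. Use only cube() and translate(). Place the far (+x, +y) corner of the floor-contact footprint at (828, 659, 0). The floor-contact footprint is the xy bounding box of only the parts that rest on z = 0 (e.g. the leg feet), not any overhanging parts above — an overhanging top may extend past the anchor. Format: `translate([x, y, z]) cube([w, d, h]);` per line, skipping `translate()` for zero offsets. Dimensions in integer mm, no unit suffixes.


translate([203, 276, 0]) cube([27, 383, 1197]);
translate([801, 276, 0]) cube([27, 383, 1197]);
translate([230, 276, 0]) cube([571, 383, 31]);
translate([230, 276, 350]) cube([571, 383, 31]);
translate([230, 276, 700]) cube([571, 383, 31]);
translate([230, 276, 1050]) cube([571, 383, 31]);


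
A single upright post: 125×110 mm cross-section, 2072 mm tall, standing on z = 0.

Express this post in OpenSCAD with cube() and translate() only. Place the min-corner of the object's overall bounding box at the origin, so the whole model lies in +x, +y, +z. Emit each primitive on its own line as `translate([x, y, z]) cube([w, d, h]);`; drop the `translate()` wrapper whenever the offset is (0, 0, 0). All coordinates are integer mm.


cube([125, 110, 2072]);


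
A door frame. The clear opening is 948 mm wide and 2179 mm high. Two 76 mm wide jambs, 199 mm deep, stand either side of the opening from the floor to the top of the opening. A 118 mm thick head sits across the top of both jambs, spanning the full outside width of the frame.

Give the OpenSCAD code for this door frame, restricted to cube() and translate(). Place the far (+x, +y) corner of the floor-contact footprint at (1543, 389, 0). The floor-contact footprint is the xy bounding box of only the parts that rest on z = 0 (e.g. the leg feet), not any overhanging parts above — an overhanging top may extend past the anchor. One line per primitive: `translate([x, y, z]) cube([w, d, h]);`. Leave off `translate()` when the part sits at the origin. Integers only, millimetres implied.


translate([443, 190, 0]) cube([76, 199, 2179]);
translate([1467, 190, 0]) cube([76, 199, 2179]);
translate([443, 190, 2179]) cube([1100, 199, 118]);


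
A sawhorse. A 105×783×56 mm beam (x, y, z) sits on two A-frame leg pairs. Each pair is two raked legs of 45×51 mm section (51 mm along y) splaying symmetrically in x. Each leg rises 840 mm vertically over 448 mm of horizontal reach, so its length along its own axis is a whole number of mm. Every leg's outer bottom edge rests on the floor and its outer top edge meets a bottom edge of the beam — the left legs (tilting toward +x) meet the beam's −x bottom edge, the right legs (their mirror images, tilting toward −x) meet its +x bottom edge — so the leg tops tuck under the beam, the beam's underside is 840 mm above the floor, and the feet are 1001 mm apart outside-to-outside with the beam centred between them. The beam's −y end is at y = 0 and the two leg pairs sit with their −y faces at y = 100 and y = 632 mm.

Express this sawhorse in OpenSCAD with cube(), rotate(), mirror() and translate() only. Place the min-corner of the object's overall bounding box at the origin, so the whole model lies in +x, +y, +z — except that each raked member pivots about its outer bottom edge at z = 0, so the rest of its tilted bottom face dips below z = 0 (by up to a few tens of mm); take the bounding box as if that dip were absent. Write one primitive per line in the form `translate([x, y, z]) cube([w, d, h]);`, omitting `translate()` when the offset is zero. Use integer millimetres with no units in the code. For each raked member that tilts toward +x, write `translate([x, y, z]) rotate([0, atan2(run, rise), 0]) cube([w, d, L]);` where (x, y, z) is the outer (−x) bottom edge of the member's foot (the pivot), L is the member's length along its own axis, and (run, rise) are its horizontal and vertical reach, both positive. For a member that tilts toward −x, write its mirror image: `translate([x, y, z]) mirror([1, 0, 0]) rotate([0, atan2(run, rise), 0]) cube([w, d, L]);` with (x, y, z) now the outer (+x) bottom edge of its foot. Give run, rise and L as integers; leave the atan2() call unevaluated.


// leg length = √(448² + 840²) = 952
// right-leg outer foot x = 2·448 + 105 = 1001
// beam min-corner = (448, 0, 840)
translate([448, 0, 840]) cube([105, 783, 56]);
translate([0, 100, 0]) rotate([0, atan2(448, 840), 0]) cube([45, 51, 952]);
translate([1001, 100, 0]) mirror([1, 0, 0]) rotate([0, atan2(448, 840), 0]) cube([45, 51, 952]);
translate([0, 632, 0]) rotate([0, atan2(448, 840), 0]) cube([45, 51, 952]);
translate([1001, 632, 0]) mirror([1, 0, 0]) rotate([0, atan2(448, 840), 0]) cube([45, 51, 952]);


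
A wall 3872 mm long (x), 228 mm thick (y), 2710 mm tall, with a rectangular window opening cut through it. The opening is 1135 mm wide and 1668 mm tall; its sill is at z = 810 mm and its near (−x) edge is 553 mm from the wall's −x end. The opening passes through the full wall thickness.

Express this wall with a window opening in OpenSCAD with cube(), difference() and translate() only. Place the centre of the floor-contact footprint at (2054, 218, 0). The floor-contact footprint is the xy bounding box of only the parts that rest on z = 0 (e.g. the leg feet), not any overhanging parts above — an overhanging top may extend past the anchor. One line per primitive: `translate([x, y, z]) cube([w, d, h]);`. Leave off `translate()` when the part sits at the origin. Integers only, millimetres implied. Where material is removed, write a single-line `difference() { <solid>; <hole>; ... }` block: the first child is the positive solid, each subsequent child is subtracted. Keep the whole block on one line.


difference() { translate([118, 104, 0]) cube([3872, 228, 2710]); translate([671, 104, 810]) cube([1135, 228, 1668]); }


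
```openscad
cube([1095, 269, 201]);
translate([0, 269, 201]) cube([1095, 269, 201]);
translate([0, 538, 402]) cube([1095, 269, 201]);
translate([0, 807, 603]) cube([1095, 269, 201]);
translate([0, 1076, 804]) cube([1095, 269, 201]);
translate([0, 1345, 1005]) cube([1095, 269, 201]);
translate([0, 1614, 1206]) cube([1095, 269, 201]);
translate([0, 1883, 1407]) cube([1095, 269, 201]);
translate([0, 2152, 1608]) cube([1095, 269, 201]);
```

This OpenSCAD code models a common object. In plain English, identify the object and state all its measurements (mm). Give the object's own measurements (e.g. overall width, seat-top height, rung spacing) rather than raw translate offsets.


A straight staircase of 9 solid steps. Each step is 1095 mm wide (x), 269 mm deep (y, the going) and 201 mm tall (the rise). The first step rests on the floor; each subsequent step sits one going further in +y and one rise higher in +z, directly behind and above the previous step with no overlap.


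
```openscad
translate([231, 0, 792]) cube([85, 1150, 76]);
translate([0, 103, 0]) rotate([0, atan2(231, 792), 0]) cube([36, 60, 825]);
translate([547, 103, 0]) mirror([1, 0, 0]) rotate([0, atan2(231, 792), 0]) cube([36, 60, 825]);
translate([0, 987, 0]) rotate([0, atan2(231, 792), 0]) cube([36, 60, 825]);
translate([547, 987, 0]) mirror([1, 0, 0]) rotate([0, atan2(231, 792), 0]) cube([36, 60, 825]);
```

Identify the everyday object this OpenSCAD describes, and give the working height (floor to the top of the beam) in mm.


A sawhorse. The overall height is 868 mm.

A beam across two mirrored pairs of raked legs — a sawhorse. The beam's underside is at z = 792 (matching the legs' vertical rise in atan2(231, 792)) and the beam is 76 mm tall, so its top is at 792 + 76 = 868 mm. The raked legs top out at the beam's underside, so that is the highest point.


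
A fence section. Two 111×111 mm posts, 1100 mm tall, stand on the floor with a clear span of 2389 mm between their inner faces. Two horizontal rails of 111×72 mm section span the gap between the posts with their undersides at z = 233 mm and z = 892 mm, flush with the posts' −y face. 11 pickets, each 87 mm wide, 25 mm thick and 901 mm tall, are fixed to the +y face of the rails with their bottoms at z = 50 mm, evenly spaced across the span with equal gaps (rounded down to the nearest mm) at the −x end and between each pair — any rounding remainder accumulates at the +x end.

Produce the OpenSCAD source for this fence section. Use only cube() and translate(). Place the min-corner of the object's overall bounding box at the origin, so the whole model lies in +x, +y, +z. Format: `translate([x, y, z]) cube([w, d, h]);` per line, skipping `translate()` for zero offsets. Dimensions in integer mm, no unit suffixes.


cube([111, 111, 1100]);
translate([2500, 0, 0]) cube([111, 111, 1100]);
translate([111, 0, 233]) cube([2389, 111, 72]);
translate([111, 0, 892]) cube([2389, 111, 72]);
translate([230, 111, 50]) cube([87, 25, 901]);
translate([436, 111, 50]) cube([87, 25, 901]);
translate([642, 111, 50]) cube([87, 25, 901]);
translate([848, 111, 50]) cube([87, 25, 901]);
translate([1054, 111, 50]) cube([87, 25, 901]);
translate([1260, 111, 50]) cube([87, 25, 901]);
translate([1466, 111, 50]) cube([87, 25, 901]);
translate([1672, 111, 50]) cube([87, 25, 901]);
translate([1878, 111, 50]) cube([87, 25, 901]);
translate([2084, 111, 50]) cube([87, 25, 901]);
translate([2290, 111, 50]) cube([87, 25, 901]);


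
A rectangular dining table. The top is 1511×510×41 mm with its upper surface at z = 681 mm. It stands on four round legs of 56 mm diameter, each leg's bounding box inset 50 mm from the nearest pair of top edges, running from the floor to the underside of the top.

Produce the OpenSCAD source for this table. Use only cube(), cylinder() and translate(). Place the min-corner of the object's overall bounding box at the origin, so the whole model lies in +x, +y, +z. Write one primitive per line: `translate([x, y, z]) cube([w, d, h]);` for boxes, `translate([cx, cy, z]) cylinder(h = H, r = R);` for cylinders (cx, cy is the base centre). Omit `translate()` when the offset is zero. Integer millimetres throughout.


translate([0, 0, 640]) cube([1511, 510, 41]);
translate([78, 78, 0]) cylinder(h = 640, r = 28);
translate([1433, 78, 0]) cylinder(h = 640, r = 28);
translate([78, 432, 0]) cylinder(h = 640, r = 28);
translate([1433, 432, 0]) cylinder(h = 640, r = 28);


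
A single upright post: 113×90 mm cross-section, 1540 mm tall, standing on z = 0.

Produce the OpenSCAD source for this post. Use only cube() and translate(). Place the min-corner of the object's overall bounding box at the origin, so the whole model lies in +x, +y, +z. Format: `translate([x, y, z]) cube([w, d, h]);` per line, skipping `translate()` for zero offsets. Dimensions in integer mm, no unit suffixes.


cube([113, 90, 1540]);


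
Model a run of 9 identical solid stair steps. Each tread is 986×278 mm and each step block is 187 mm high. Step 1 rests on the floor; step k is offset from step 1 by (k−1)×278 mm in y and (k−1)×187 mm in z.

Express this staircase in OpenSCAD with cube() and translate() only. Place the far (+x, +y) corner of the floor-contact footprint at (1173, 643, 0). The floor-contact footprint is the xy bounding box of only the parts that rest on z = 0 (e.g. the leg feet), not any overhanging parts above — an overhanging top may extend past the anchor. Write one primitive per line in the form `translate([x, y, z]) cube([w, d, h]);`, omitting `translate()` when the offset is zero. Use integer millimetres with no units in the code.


translate([187, 365, 0]) cube([986, 278, 187]);
translate([187, 643, 187]) cube([986, 278, 187]);
translate([187, 921, 374]) cube([986, 278, 187]);
translate([187, 1199, 561]) cube([986, 278, 187]);
translate([187, 1477, 748]) cube([986, 278, 187]);
translate([187, 1755, 935]) cube([986, 278, 187]);
translate([187, 2033, 1122]) cube([986, 278, 187]);
translate([187, 2311, 1309]) cube([986, 278, 187]);
translate([187, 2589, 1496]) cube([986, 278, 187]);


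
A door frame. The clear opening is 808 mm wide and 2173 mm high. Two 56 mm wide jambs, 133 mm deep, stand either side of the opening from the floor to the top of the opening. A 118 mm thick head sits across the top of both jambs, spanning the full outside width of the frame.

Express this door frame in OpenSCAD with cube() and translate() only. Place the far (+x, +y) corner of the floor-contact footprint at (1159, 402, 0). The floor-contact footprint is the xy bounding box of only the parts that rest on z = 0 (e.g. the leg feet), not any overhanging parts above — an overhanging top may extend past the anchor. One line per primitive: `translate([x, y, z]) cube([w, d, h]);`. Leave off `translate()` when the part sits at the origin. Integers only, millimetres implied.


translate([239, 269, 0]) cube([56, 133, 2173]);
translate([1103, 269, 0]) cube([56, 133, 2173]);
translate([239, 269, 2173]) cube([920, 133, 118]);


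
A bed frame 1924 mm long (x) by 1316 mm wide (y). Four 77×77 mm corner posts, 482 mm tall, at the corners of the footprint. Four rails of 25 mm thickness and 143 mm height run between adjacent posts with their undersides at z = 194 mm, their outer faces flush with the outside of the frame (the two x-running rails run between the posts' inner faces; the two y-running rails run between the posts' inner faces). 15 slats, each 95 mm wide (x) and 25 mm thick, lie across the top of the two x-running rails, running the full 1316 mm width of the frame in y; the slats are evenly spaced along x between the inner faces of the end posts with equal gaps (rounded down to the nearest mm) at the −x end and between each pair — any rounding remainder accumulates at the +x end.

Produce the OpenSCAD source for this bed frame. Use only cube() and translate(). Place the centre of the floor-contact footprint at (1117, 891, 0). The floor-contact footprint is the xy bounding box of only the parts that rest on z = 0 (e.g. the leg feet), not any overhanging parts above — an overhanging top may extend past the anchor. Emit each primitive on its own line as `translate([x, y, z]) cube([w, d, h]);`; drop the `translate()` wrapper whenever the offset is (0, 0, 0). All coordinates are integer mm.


translate([155, 233, 0]) cube([77, 77, 482]);
translate([155, 1472, 0]) cube([77, 77, 482]);
translate([2002, 233, 0]) cube([77, 77, 482]);
translate([2002, 1472, 0]) cube([77, 77, 482]);
translate([232, 233, 194]) cube([1770, 25, 143]);
translate([232, 1524, 194]) cube([1770, 25, 143]);
translate([155, 310, 194]) cube([25, 1162, 143]);
translate([2054, 310, 194]) cube([25, 1162, 143]);
translate([253, 233, 337]) cube([95, 1316, 25]);
translate([369, 233, 337]) cube([95, 1316, 25]);
translate([485, 233, 337]) cube([95, 1316, 25]);
translate([601, 233, 337]) cube([95, 1316, 25]);
translate([717, 233, 337]) cube([95, 1316, 25]);
translate([833, 233, 337]) cube([95, 1316, 25]);
translate([949, 233, 337]) cube([95, 1316, 25]);
translate([1065, 233, 337]) cube([95, 1316, 25]);
translate([1181, 233, 337]) cube([95, 1316, 25]);
translate([1297, 233, 337]) cube([95, 1316, 25]);
translate([1413, 233, 337]) cube([95, 1316, 25]);
translate([1529, 233, 337]) cube([95, 1316, 25]);
translate([1645, 233, 337]) cube([95, 1316, 25]);
translate([1761, 233, 337]) cube([95, 1316, 25]);
translate([1877, 233, 337]) cube([95, 1316, 25]);


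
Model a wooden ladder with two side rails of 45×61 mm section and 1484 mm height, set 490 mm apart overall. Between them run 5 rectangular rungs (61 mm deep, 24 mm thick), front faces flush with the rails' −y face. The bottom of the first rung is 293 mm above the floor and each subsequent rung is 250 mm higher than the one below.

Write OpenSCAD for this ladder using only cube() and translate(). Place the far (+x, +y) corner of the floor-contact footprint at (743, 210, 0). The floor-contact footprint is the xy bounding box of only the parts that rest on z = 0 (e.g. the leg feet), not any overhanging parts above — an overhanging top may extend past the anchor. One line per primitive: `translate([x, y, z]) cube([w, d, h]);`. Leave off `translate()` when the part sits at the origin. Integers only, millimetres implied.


// rung span = 490 - 2*45 = 400
// rung[k] z = 293 + k*250
translate([253, 149, 0]) cube([45, 61, 1484]);
translate([698, 149, 0]) cube([45, 61, 1484]);
translate([298, 149, 293]) cube([400, 61, 24]);
translate([298, 149, 543]) cube([400, 61, 24]);
translate([298, 149, 793]) cube([400, 61, 24]);
translate([298, 149, 1043]) cube([400, 61, 24]);
translate([298, 149, 1293]) cube([400, 61, 24]);


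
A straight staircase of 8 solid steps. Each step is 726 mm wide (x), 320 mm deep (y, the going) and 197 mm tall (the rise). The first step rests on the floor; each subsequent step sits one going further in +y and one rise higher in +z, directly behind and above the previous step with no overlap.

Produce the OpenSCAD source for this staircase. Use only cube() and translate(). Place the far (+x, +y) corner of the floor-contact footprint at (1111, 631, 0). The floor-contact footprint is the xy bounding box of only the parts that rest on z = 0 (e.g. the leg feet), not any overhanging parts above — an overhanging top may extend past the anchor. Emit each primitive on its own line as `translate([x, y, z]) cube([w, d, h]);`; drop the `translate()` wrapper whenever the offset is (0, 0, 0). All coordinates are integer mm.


translate([385, 311, 0]) cube([726, 320, 197]);
translate([385, 631, 197]) cube([726, 320, 197]);
translate([385, 951, 394]) cube([726, 320, 197]);
translate([385, 1271, 591]) cube([726, 320, 197]);
translate([385, 1591, 788]) cube([726, 320, 197]);
translate([385, 1911, 985]) cube([726, 320, 197]);
translate([385, 2231, 1182]) cube([726, 320, 197]);
translate([385, 2551, 1379]) cube([726, 320, 197]);


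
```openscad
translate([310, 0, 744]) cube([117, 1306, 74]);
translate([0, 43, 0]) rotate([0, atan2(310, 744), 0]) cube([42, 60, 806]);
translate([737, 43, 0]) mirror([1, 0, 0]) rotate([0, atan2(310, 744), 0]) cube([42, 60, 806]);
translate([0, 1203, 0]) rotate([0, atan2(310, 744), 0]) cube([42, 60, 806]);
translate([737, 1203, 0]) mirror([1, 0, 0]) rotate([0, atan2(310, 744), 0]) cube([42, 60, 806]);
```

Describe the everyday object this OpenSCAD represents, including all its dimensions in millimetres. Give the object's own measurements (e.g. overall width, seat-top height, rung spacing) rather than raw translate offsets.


A sawhorse. A 117×1306×74 mm beam (x, y, z) sits on two A-frame leg pairs. Each pair is two raked legs of 42×60 mm section (60 mm along y) splaying symmetrically in x. Each leg rises 744 mm vertically over 310 mm of horizontal reach and is 806 mm long along its own axis. Every leg's outer bottom edge rests on the floor and its outer top edge meets a bottom edge of the beam — the left legs (tilting toward +x) meet the beam's −x bottom edge, the right legs (their mirror images, tilting toward −x) meet its +x bottom edge — so the leg tops tuck under the beam, the beam's underside is 744 mm above the floor, and the feet are 737 mm apart outside-to-outside with the beam centred between them. The two leg pairs are set in 43 mm from either end of the beam.


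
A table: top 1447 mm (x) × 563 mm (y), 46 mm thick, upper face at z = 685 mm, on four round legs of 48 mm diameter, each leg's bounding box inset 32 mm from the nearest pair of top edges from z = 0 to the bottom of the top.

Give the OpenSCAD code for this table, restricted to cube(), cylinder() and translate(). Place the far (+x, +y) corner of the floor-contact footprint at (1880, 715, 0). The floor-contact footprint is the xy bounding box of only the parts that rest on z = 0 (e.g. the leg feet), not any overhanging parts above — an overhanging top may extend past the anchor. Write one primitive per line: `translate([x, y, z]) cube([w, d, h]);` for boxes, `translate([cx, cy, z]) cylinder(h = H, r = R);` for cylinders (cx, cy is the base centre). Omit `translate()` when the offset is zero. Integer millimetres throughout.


translate([465, 184, 639]) cube([1447, 563, 46]);
translate([521, 240, 0]) cylinder(h = 639, r = 24);
translate([1856, 240, 0]) cylinder(h = 639, r = 24);
translate([521, 691, 0]) cylinder(h = 639, r = 24);
translate([1856, 691, 0]) cylinder(h = 639, r = 24);


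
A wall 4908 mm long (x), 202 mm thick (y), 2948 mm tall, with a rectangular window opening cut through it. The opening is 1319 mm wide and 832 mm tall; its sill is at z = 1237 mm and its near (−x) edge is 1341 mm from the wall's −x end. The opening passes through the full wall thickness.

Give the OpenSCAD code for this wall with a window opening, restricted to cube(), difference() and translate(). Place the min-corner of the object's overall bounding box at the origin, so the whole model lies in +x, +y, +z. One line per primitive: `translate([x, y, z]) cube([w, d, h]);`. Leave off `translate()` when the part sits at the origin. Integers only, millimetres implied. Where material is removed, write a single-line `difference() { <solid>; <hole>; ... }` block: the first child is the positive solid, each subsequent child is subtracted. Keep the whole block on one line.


difference() { cube([4908, 202, 2948]); translate([1341, 0, 1237]) cube([1319, 202, 832]); }


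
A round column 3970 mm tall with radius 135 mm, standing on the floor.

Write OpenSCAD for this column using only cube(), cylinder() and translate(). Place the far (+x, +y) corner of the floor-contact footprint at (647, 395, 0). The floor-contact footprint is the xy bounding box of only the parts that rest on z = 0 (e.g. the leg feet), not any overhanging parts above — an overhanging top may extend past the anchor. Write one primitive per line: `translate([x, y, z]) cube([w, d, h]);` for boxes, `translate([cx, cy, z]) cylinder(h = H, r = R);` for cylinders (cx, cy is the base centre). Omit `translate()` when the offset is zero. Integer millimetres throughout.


translate([512, 260, 0]) cylinder(h = 3970, r = 135);


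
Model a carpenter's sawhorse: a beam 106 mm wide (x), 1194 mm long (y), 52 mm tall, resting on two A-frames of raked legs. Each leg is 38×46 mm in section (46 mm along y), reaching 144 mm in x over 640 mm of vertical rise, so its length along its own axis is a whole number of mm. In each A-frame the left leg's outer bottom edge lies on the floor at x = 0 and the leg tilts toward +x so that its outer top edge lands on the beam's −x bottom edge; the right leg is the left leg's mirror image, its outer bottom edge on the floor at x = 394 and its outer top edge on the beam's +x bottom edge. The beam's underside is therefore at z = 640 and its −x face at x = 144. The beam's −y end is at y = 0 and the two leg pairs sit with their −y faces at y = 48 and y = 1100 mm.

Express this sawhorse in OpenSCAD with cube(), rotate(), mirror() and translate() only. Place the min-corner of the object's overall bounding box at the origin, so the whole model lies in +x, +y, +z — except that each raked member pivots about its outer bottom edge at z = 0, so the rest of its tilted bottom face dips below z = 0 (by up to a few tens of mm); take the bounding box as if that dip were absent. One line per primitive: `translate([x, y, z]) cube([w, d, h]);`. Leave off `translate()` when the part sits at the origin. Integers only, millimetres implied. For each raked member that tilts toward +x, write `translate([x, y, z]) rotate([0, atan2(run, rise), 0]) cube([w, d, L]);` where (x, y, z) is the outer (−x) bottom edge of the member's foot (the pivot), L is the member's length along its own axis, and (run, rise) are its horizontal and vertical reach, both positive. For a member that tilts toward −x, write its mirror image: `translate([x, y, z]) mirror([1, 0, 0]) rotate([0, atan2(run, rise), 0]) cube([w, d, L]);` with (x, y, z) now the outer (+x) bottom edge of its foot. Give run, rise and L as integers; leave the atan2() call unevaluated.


translate([144, 0, 640]) cube([106, 1194, 52]);
translate([0, 48, 0]) rotate([0, atan2(144, 640), 0]) cube([38, 46, 656]);
translate([394, 48, 0]) mirror([1, 0, 0]) rotate([0, atan2(144, 640), 0]) cube([38, 46, 656]);
translate([0, 1100, 0]) rotate([0, atan2(144, 640), 0]) cube([38, 46, 656]);
translate([394, 1100, 0]) mirror([1, 0, 0]) rotate([0, atan2(144, 640), 0]) cube([38, 46, 656]);


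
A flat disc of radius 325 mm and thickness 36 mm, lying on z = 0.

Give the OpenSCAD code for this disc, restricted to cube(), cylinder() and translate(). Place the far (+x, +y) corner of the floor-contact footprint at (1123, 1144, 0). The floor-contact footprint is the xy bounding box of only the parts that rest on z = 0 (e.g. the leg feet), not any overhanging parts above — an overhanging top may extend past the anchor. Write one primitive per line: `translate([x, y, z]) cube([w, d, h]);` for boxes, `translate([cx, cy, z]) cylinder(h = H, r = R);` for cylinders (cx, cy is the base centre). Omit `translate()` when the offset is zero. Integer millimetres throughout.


translate([798, 819, 0]) cylinder(h = 36, r = 325);


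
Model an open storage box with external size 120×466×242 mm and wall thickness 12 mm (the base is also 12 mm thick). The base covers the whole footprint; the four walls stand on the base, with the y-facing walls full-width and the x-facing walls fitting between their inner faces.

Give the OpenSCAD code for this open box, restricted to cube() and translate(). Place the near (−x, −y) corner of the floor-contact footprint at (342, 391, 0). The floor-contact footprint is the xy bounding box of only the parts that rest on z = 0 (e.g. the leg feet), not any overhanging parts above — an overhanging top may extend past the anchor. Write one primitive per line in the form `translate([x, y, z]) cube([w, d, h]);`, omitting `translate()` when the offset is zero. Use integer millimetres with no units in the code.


translate([342, 391, 0]) cube([120, 466, 12]);
translate([342, 391, 12]) cube([120, 12, 230]);
translate([342, 845, 12]) cube([120, 12, 230]);
translate([342, 403, 12]) cube([12, 442, 230]);
translate([450, 403, 12]) cube([12, 442, 230]);


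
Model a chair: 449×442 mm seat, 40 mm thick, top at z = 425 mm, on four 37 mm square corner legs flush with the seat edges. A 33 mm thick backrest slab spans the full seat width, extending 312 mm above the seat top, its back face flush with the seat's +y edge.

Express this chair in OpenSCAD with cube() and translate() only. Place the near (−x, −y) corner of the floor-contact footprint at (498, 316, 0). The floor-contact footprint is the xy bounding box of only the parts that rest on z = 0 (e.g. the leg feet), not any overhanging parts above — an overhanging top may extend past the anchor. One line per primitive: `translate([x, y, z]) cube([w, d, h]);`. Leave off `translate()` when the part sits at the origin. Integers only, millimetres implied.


translate([498, 316, 385]) cube([449, 442, 40]);
translate([498, 316, 0]) cube([37, 37, 385]);
translate([910, 316, 0]) cube([37, 37, 385]);
translate([498, 721, 0]) cube([37, 37, 385]);
translate([910, 721, 0]) cube([37, 37, 385]);
translate([498, 725, 425]) cube([449, 33, 312]);


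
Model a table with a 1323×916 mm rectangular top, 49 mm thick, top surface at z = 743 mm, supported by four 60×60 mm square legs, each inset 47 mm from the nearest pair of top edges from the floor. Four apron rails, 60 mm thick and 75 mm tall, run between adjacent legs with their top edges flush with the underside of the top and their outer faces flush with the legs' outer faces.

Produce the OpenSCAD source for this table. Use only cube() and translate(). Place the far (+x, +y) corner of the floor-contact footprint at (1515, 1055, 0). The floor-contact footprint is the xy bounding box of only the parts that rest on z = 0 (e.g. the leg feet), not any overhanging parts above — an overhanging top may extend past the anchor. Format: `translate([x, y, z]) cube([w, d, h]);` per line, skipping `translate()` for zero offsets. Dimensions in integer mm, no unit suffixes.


translate([239, 186, 694]) cube([1323, 916, 49]);
translate([286, 233, 0]) cube([60, 60, 694]);
translate([1455, 233, 0]) cube([60, 60, 694]);
translate([286, 995, 0]) cube([60, 60, 694]);
translate([1455, 995, 0]) cube([60, 60, 694]);
translate([346, 233, 619]) cube([1109, 60, 75]);
translate([346, 995, 619]) cube([1109, 60, 75]);
translate([286, 293, 619]) cube([60, 702, 75]);
translate([1455, 293, 619]) cube([60, 702, 75]);


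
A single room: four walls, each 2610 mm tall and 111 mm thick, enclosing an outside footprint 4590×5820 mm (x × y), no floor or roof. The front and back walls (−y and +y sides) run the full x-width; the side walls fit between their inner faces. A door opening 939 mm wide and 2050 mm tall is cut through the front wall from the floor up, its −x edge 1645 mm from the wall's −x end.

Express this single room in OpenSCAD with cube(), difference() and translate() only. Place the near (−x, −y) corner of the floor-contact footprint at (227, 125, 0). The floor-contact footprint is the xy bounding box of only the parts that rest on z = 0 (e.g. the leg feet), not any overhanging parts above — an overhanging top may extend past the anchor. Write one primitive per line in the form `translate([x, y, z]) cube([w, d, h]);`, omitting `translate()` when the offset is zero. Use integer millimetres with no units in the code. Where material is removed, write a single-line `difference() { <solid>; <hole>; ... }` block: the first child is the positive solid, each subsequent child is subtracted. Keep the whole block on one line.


difference() { translate([227, 125, 0]) cube([4590, 111, 2610]); translate([1872, 125, 0]) cube([939, 111, 2050]); }
translate([227, 5834, 0]) cube([4590, 111, 2610]);
translate([227, 236, 0]) cube([111, 5598, 2610]);
translate([4706, 236, 0]) cube([111, 5598, 2610]);


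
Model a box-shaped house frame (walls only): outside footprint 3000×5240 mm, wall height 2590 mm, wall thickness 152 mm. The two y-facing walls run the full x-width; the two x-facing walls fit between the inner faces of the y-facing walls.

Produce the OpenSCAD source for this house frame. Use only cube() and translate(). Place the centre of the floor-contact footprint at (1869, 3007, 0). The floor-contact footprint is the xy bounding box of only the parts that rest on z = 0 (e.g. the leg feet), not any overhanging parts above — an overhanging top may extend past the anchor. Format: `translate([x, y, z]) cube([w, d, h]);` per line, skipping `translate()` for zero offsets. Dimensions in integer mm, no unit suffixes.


translate([369, 387, 0]) cube([3000, 152, 2590]);
translate([369, 5475, 0]) cube([3000, 152, 2590]);
translate([369, 539, 0]) cube([152, 4936, 2590]);
translate([3217, 539, 0]) cube([152, 4936, 2590]);


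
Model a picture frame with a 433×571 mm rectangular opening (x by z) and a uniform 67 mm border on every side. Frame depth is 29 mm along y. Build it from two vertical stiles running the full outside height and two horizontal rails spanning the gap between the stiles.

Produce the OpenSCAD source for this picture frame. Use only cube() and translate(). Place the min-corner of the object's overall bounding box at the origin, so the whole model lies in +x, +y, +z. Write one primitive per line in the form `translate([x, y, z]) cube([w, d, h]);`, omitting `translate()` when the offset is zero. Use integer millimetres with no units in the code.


cube([67, 29, 705]);
translate([500, 0, 0]) cube([67, 29, 705]);
translate([67, 0, 0]) cube([433, 29, 67]);
translate([67, 0, 638]) cube([433, 29, 67]);


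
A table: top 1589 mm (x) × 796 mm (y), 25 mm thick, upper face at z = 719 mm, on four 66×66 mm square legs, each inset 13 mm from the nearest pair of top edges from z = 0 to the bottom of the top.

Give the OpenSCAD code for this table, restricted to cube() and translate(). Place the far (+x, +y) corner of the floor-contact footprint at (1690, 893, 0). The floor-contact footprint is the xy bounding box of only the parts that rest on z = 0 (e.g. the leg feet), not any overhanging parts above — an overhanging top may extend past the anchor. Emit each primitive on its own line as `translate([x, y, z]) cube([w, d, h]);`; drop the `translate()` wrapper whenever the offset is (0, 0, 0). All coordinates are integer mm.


translate([114, 110, 694]) cube([1589, 796, 25]);
translate([127, 123, 0]) cube([66, 66, 694]);
translate([1624, 123, 0]) cube([66, 66, 694]);
translate([127, 827, 0]) cube([66, 66, 694]);
translate([1624, 827, 0]) cube([66, 66, 694]);


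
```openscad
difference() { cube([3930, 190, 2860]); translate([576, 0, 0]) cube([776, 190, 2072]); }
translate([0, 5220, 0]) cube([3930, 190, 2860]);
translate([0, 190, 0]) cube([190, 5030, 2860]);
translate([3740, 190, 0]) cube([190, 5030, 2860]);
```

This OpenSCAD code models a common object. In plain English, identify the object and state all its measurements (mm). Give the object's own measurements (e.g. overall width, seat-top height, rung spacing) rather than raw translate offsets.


A single room: four walls, each 2860 mm tall and 190 mm thick, enclosing an outside footprint 3930×5410 mm (x × y), no floor or roof. The front and back walls (−y and +y sides) run the full x-width; the side walls fit between their inner faces. A door opening 776 mm wide and 2072 mm tall is cut through the front wall from the floor up, its −x edge 576 mm from the wall's −x end.


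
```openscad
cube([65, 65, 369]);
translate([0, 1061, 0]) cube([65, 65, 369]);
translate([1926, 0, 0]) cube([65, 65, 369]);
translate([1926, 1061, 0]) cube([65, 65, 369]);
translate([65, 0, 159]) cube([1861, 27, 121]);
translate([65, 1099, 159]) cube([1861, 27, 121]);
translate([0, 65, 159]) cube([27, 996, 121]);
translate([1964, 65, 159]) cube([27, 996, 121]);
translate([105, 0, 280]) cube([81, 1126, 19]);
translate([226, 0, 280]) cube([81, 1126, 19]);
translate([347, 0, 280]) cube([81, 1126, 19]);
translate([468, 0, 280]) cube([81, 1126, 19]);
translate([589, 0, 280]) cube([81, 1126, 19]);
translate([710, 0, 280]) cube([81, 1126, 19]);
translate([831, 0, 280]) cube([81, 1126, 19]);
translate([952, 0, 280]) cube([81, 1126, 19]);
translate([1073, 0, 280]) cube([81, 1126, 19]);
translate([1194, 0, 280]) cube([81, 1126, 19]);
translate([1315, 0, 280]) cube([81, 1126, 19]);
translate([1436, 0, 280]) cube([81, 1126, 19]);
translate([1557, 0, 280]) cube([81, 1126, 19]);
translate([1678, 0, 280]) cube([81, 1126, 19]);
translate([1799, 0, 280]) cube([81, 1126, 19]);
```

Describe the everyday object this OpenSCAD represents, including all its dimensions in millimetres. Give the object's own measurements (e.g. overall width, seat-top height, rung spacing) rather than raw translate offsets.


A bed frame 1991 mm long (x) by 1126 mm wide (y). Four 65×65 mm corner posts, 369 mm tall, at the corners of the footprint. Four rails of 27 mm thickness and 121 mm height run between adjacent posts with their undersides at z = 159 mm, their outer faces flush with the outside of the frame (the two x-running rails run between the posts' inner faces; the two y-running rails run between the posts' inner faces). 15 slats, each 81 mm wide (x) and 19 mm thick, lie across the top of the two x-running rails, running the full 1126 mm width of the frame in y; along x they sit between the end posts with a 40 mm gap after the −x posts and between neighbouring slats, leaving 46 mm before the +x posts.
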